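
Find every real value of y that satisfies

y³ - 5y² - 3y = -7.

Rearrange: y³ - 5y² - 3y + 7 = 0.
Possible rational roots are divisors of 7. Testing y = 1 gives 0, so (y - 1) is a factor.
Divide: y³ - 5y² - 3y + 7 = (y - 1)(y² - 4y - 7).
Apply the quadratic formula to y² - 4y - 7 = 0: y = (4 ± √44)/2, i.e. y ≈ 5.3166 or y ≈ -1.3166.

y = -1.3166 or y = 1 or y = 5.3166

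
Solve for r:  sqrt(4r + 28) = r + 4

r = 2

Square both sides: 4r + 28 = (r + 4)^2.
Expand and rearrange: r^2 + 4r - 12 = 0.
Solving gives r = 2 or r = -6.
Check each candidate in the original equation:
  r = 2: sqrt(36) = 6, while r + 4 = 6 — valid.
  r = -6: sqrt(4) = 2, while r + 4 = -2 — extraneous.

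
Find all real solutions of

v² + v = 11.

Rearrange to standard form: v² + v - 11 = 0.
Discriminant: (1)² − 4·1·(-11) = 45.
Quadratic formula: v = (-1 ± √45) / 2.
So v = -1/2 + 3·√(5)/2 ≈ 2.8541 or v = -3·√(5)/2 - 1/2 ≈ -3.8541.

v = -3.8541 or v = 2.8541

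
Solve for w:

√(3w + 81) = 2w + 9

Square both sides: 3w + 81 = (2w + 9)².
Expand and rearrange: 4w² + 33w = 0.
Solving gives w = 0 or w = -8.25.
Check each candidate in the original equation:
  w = 0: √(81) = 9, while 2w + 9 = 9 — valid.
  w = -8.25: √(56.25) = 7.5, while 2w + 9 = -7.5 — extraneous.

w = 0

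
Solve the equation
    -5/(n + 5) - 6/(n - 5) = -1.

Multiply both sides by (n + 5)(n - 5):
-5(n - 5) - 6(n + 5) = -(n + 5)(n - 5).
Expand and collect terms: -n² + 11n + 30 = 0.
By the quadratic formula, n = (-11 ± √241) / -2, so n ≈ -2.2621 or n ≈ 13.2621.
Neither value makes a denominator zero (n ≠ -5, n ≠ 5), so both are valid.

n = -2.2621 or n = 13.2621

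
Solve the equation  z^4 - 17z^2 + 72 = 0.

Let u = z^2. The equation becomes u^2 - 17u + 72 = 0.
Factor: (u - 9)(u - 8) = 0, so u = 9 or u = 8.
z^2 = 9 gives z = +/-3.
z^2 = 8 gives z = +/-2*sqrt(2) ~= +/-2.8284.

z = -3 or z = -2.8284 or z = 2.8284 or z = 3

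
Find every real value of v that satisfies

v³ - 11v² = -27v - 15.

v = -0.4641 or v = 5 or v = 6.4641

Rearrange: v³ - 11v² + 27v + 15 = 0.
Possible rational roots are divisors of 15. Testing v = 5 gives 0, so (v - 5) is a factor.
Divide: v³ - 11v² + 27v + 15 = (v - 5)(v² - 6v - 3).
Apply the quadratic formula to v² - 6v - 3 = 0: v = (6 ± √48)/2, i.e. v ≈ 6.4641 or v ≈ -0.4641.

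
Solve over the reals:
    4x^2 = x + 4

x = -0.8828 or x = 1.1328

Rearrange to standard form: 4x^2 - x - 4 = 0.
Discriminant: (-1)^2 - 4*4*(-4) = 65.
Quadratic formula: x = (1 +/- sqrt(65)) / 8.
So x = 1/8 + sqrt(65)/8 ~= 1.1328 or x = 1/8 - sqrt(65)/8 ~= -0.8828.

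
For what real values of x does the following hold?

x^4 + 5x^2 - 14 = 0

Let u = x^2. The equation becomes u^2 + 5u - 14 = 0.
Factor: (u + 7)(u - 2) = 0, so u = -7 or u = 2.
x^2 = -7 < 0 has no real solution.
x^2 = 2 gives x = +/-sqrt(2) ~= +/-1.4142.

x = -1.4142 or x = 1.4142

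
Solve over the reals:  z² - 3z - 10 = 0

z = -2 or z = 5

Factor: (z - 5)(z + 2) = 0.
So z = 5 or z = -2.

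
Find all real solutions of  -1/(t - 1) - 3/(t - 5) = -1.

t = 1.5359 or t = 8.4641

Multiply both sides by (t - 1)(t - 5):
-(t - 5) - 3(t - 1) = -(t - 1)(t - 5).
Expand and collect terms: -t^2 + 10t - 13 = 0.
By the quadratic formula, t = (-10 +/- sqrt(48)) / -2, so t ~= 1.5359 or t ~= 8.4641.
Neither value makes a denominator zero (t != 1, t != 5), so both are valid.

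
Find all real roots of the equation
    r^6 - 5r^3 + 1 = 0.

r = 0.5932 or r = 1.6858

Let u = r^3. The equation becomes u^2 - 5u + 1 = 0.
By the quadratic formula, u = sqrt(21)/2 + 5/2 or u = 5/2 - sqrt(21)/2.
r^3 = sqrt(21)/2 + 5/2 gives r = (sqrt(21)/2 + 5/2)^(1/3) ~= 1.6858.
r^3 = 5/2 - sqrt(21)/2 gives r = (5/2 - sqrt(21)/2)^(1/3) ~= 0.5932.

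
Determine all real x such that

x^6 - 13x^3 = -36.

x = 1.5874 or x = 2.0801

Let u = x^3. The equation becomes u^2 - 13u + 36 = 0.
Factor: (u - 4)(u - 9) = 0, so u = 4 or u = 9.
x^3 = 4 gives x = (4)^(1/3) ~= 1.5874.
x^3 = 9 gives x = (9)^(1/3) ~= 2.0801.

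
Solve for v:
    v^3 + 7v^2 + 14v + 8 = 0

Possible rational roots are divisors of 8. Testing v = -2 gives 0, so (v + 2) is a factor.
Divide: v^3 + 7v^2 + 14v + 8 = (v + 2)(v^2 + 5v + 4).
Factor the quadratic: v = -1 or v = -4.

v = -4 or v = -2 or v = -1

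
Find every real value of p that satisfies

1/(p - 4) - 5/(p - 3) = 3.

p = 1.5316 or p = 4.135

Multiply both sides by (p - 4)(p - 3):
(p - 3) - 5(p - 4) = 3(p - 4)(p - 3).
Expand and collect terms: 3p² - 17p + 19 = 0.
By the quadratic formula, p = (17 ± √61) / 6, so p ≈ 4.135 or p ≈ 1.5316.
Neither value makes a denominator zero (p ≠ 4, p ≠ 3), so both are valid.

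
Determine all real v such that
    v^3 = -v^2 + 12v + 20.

Rearrange: v^3 + v^2 - 12v - 20 = 0.
Possible rational roots are divisors of -20. Testing v = -2 gives 0, so (v + 2) is a factor.
Divide: v^3 + v^2 - 12v - 20 = (v + 2)(v^2 - v - 10).
Apply the quadratic formula to v^2 - v - 10 = 0: v = (1 +/- sqrt(41))/2, i.e. v ~= 3.7016 or v ~= -2.7016.

v = -2.7016 or v = -2 or v = 3.7016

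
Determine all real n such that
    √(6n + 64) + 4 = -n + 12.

Isolate the radical: √(6n + 64) = -n + 8.
Square both sides: 6n + 64 = (-n + 8)².
Expand and rearrange: n² - 22n = 0.
Solving gives n = 22 or n = 0.
Check each candidate in the original equation:
  n = 22: √(196) = 14, while -n + 8 = -14 — extraneous.
  n = 0: √(64) = 8, while -n + 8 = 8 — valid.

n = 0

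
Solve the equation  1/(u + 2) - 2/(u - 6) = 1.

Multiply both sides by (u + 2)(u - 6):
(u - 6) - 2(u + 2) = (u + 2)(u - 6).
Expand and collect terms: u² - 3u - 2 = 0.
By the quadratic formula, u = (3 ± √17) / 2, so u ≈ 3.5616 or u ≈ -0.5616.
Neither value makes a denominator zero (u ≠ -2, u ≠ 6), so both are valid.

u = -0.5616 or u = 3.5616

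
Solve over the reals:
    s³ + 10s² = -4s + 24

Rearrange: s³ + 10s² + 4s - 24 = 0.
Possible rational roots are divisors of -24. Testing s = -2 gives 0, so (s + 2) is a factor.
Divide: s³ + 10s² + 4s - 24 = (s + 2)(s² + 8s - 12).
Apply the quadratic formula to s² + 8s - 12 = 0: s = (-8 ± √112)/2, i.e. s ≈ 1.2915 or s ≈ -9.2915.

s = -9.2915 or s = -2 or s = 1.2915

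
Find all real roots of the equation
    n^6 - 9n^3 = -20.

Let u = n^3. The equation becomes u^2 - 9u + 20 = 0.
Factor: (u - 5)(u - 4) = 0, so u = 5 or u = 4.
n^3 = 5 gives n = (5)^(1/3) ~= 1.71.
n^3 = 4 gives n = (4)^(1/3) ~= 1.5874.

n = 1.5874 or n = 1.71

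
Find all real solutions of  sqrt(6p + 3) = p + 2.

p = 1

Square both sides: 6p + 3 = (p + 2)^2.
Expand and rearrange: p^2 - 2p + 1 = 0.
This gives the repeated root p = 1.
Check in the original equation:
  p = 1: sqrt(9) = 3, while p + 2 = 3 — valid.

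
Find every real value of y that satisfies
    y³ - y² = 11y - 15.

y = -3.4495 or y = 1.4495 or y = 3

Rearrange: y³ - y² - 11y + 15 = 0.
Possible rational roots are divisors of 15. Testing y = 3 gives 0, so (y - 3) is a factor.
Divide: y³ - y² - 11y + 15 = (y - 3)(y² + 2y - 5).
Apply the quadratic formula to y² + 2y - 5 = 0: y = (-2 ± √24)/2, i.e. y ≈ 1.4495 or y ≈ -3.4495.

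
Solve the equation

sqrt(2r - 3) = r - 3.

Square both sides: 2r - 3 = (r - 3)^2.
Expand and rearrange: r^2 - 8r + 12 = 0.
Solving gives r = 6 or r = 2.
Check each candidate in the original equation:
  r = 6: sqrt(9) = 3, while r - 3 = 3 — valid.
  r = 2: sqrt(1) = 1, while r - 3 = -1 — extraneous.

r = 6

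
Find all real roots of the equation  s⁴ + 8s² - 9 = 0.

s = -1 or s = 1

Let u = s². The equation becomes u² + 8u - 9 = 0.
Factor: (u - 1)(u + 9) = 0, so u = 1 or u = -9.
s² = 1 gives s = ±1.
s² = -9 < 0 has no real solution.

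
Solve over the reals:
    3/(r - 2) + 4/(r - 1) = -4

Multiply both sides by (r - 2)(r - 1):
3(r - 1) + 4(r - 2) = -4(r - 2)(r - 1).
Expand and collect terms: -4r² + 5r + 3 = 0.
By the quadratic formula, r = (-5 ± √73) / -8, so r ≈ -0.443 or r ≈ 1.693.
Neither value makes a denominator zero (r ≠ 2, r ≠ 1), so both are valid.

r = -0.443 or r = 1.693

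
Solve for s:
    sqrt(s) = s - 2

Square both sides: s = (s - 2)^2.
Expand and rearrange: s^2 - 5s + 4 = 0.
Solving gives s = 4 or s = 1.
Check each candidate in the original equation:
  s = 4: sqrt(4) = 2, while s - 2 = 2 — valid.
  s = 1: sqrt(1) = 1, while s - 2 = -1 — extraneous.

s = 4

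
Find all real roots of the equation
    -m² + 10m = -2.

Rearrange to standard form: -m² + 10m + 2 = 0.
Discriminant: (10)² − 4·(-1)·2 = 108.
Quadratic formula: m = (-10 ± √108) / (-2).
So m = 5 - 3·√(3) ≈ -0.1962 or m = 5 + 3·√(3) ≈ 10.1962.

m = -0.1962 or m = 10.1962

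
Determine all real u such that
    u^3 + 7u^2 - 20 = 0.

u = -6.5311 or u = -2 or u = 1.5311

Possible rational roots are divisors of -20. Testing u = -2 gives 0, so (u + 2) is a factor.
Divide: u^3 + 7u^2 - 20 = (u + 2)(u^2 + 5u - 10).
Apply the quadratic formula to u^2 + 5u - 10 = 0: u = (-5 +/- sqrt(65))/2, i.e. u ~= 1.5311 or u ~= -6.5311.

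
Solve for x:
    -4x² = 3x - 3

Rearrange to standard form: -4x² - 3x + 3 = 0.
Discriminant: (-3)² − 4·(-4)·3 = 57.
Quadratic formula: x = (3 ± √57) / (-8).
So x = -√(57)/8 - 3/8 ≈ -1.3187 or x = -3/8 + √(57)/8 ≈ 0.5687.

x = -1.3187 or x = 0.5687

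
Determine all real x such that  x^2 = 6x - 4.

x = 0.7639 or x = 5.2361

Rearrange to standard form: x^2 - 6x + 4 = 0.
Discriminant: (-6)^2 - 4*1*4 = 20.
Quadratic formula: x = (6 +/- sqrt(20)) / 2.
So x = sqrt(5) + 3 ~= 5.2361 or x = 3 - sqrt(5) ~= 0.7639.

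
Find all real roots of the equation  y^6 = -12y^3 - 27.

Let u = y^3. The equation becomes u^2 + 12u + 27 = 0.
Factor: (u + 9)(u + 3) = 0, so u = -9 or u = -3.
y^3 = -9 gives y = -(9)^(1/3) ~= -2.0801.
y^3 = -3 gives y = -(3)^(1/3) ~= -1.4422.

y = -2.0801 or y = -1.4422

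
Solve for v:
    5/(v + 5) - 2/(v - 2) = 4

v = -3.6281 or v = 1.3781

Multiply both sides by (v + 5)(v - 2):
5(v - 2) - 2(v + 5) = 4(v + 5)(v - 2).
Expand and collect terms: 4v^2 + 9v - 20 = 0.
By the quadratic formula, v = (-9 +/- sqrt(401)) / 8, so v ~= 1.3781 or v ~= -3.6281.
Neither value makes a denominator zero (v != -5, v != 2), so both are valid.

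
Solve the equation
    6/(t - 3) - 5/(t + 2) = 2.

Multiply both sides by (t - 3)(t + 2):
6(t + 2) - 5(t - 3) = 2(t - 3)(t + 2).
Expand and collect terms: 2t^2 - 3t - 39 = 0.
By the quadratic formula, t = (3 +/- sqrt(321)) / 4, so t ~= 5.2291 or t ~= -3.7291.
Neither value makes a denominator zero (t != 3, t != -2), so both are valid.

t = -3.7291 or t = 5.2291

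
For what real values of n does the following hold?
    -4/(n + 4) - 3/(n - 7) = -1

Multiply both sides by (n + 4)(n - 7):
-4(n - 7) - 3(n + 4) = -(n + 4)(n - 7).
Expand and collect terms: -n^2 + 10n + 12 = 0.
By the quadratic formula, n = (-10 +/- sqrt(148)) / -2, so n ~= -1.0828 or n ~= 11.0828.
Neither value makes a denominator zero (n != -4, n != 7), so both are valid.

n = -1.0828 or n = 11.0828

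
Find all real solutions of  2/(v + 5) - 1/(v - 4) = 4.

v = -4.4848 or v = 3.7348

Multiply both sides by (v + 5)(v - 4):
2(v - 4) - (v + 5) = 4(v + 5)(v - 4).
Expand and collect terms: 4v² + 3v - 67 = 0.
By the quadratic formula, v = (-3 ± √1081) / 8, so v ≈ 3.7348 or v ≈ -4.4848.
Neither value makes a denominator zero (v ≠ -5, v ≠ 4), so both are valid.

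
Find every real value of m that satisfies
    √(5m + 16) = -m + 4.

m = 0

Square both sides: 5m + 16 = (-m + 4)².
Expand and rearrange: m² - 13m = 0.
Solving gives m = 13 or m = 0.
Check each candidate in the original equation:
  m = 13: √(81) = 9, while -m + 4 = -9 — extraneous.
  m = 0: √(16) = 4, while -m + 4 = 4 — valid.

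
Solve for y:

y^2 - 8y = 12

y = -1.2915 or y = 9.2915

Rearrange to standard form: y^2 - 8y - 12 = 0.
Discriminant: (-8)^2 - 4*1*(-12) = 112.
Quadratic formula: y = (8 +/- sqrt(112)) / 2.
So y = 4 + 2*sqrt(7) ~= 9.2915 or y = 4 - 2*sqrt(7) ~= -1.2915.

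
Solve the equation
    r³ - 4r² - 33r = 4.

r = -4 or r = -0.1231 or r = 8.1231

Rearrange: r³ - 4r² - 33r - 4 = 0.
Possible rational roots are divisors of -4. Testing r = -4 gives 0, so (r + 4) is a factor.
Divide: r³ - 4r² - 33r - 4 = (r + 4)(r² - 8r - 1).
Apply the quadratic formula to r² - 8r - 1 = 0: r = (8 ± √68)/2, i.e. r ≈ 8.1231 or r ≈ -0.1231.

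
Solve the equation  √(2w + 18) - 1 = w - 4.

Isolate the radical: √(2w + 18) = w - 3.
Square both sides: 2w + 18 = (w - 3)².
Expand and rearrange: w² - 8w - 9 = 0.
Solving gives w = 9 or w = -1.
Check each candidate in the original equation:
  w = 9: √(36) = 6, while w - 3 = 6 — valid.
  w = -1: √(16) = 4, while w - 3 = -4 — extraneous.

w = 9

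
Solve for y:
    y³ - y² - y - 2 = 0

Possible rational roots are divisors of -2. Testing y = 2 gives 0, so (y - 2) is a factor.
Divide: y³ - y² - y - 2 = (y - 2)(y² + y + 1).
The quadratic y² + y + 1 has discriminant -3 < 0, so no further real roots.

y = 2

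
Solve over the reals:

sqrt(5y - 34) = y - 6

Square both sides: 5y - 34 = (y - 6)^2.
Expand and rearrange: y^2 - 17y + 70 = 0.
Solving gives y = 10 or y = 7.
Check each candidate in the original equation:
  y = 10: sqrt(16) = 4, while y - 6 = 4 — valid.
  y = 7: sqrt(1) = 1, while y - 6 = 1 — valid.

y = 7 or y = 10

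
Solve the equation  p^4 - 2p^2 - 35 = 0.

p = -2.6458 or p = 2.6458

Let u = p^2. The equation becomes u^2 - 2u - 35 = 0.
Factor: (u - 7)(u + 5) = 0, so u = 7 or u = -5.
p^2 = 7 gives p = +/-sqrt(7) ~= +/-2.6458.
p^2 = -5 < 0 has no real solution.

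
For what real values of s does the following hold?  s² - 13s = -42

s = 6 or s = 7

Bring every term to one side: s² - 13s + 42 = 0.
Factor: (s - 7)(s - 6) = 0.
So s = 7 or s = 6.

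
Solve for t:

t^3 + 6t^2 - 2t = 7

t = -6.1401 or t = -1 or t = 1.1401

Rearrange: t^3 + 6t^2 - 2t - 7 = 0.
Possible rational roots are divisors of -7. Testing t = -1 gives 0, so (t + 1) is a factor.
Divide: t^3 + 6t^2 - 2t - 7 = (t + 1)(t^2 + 5t - 7).
Apply the quadratic formula to t^2 + 5t - 7 = 0: t = (-5 +/- sqrt(53))/2, i.e. t ~= 1.1401 or t ~= -6.1401.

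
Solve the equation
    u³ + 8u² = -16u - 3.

Rearrange: u³ + 8u² + 16u + 3 = 0.
Possible rational roots are divisors of 3. Testing u = -3 gives 0, so (u + 3) is a factor.
Divide: u³ + 8u² + 16u + 3 = (u + 3)(u² + 5u + 1).
Apply the quadratic formula to u² + 5u + 1 = 0: u = (-5 ± √21)/2, i.e. u ≈ -0.2087 or u ≈ -4.7913.

u = -4.7913 or u = -3 or u = -0.2087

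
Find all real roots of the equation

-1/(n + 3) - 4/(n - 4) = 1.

n = -4.8284 or n = 0.8284

Multiply both sides by (n + 3)(n - 4):
-(n - 4) - 4(n + 3) = (n + 3)(n - 4).
Expand and collect terms: n^2 + 4n - 4 = 0.
By the quadratic formula, n = (-4 +/- sqrt(32)) / 2, so n ~= 0.8284 or n ~= -4.8284.
Neither value makes a denominator zero (n != -3, n != 4), so both are valid.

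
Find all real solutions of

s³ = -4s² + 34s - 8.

Rearrange: s³ + 4s² - 34s + 8 = 0.
Possible rational roots are divisors of 8. Testing s = 4 gives 0, so (s - 4) is a factor.
Divide: s³ + 4s² - 34s + 8 = (s - 4)(s² + 8s - 2).
Apply the quadratic formula to s² + 8s - 2 = 0: s = (-8 ± √72)/2, i.e. s ≈ 0.2426 or s ≈ -8.2426.

s = -8.2426 or s = 0.2426 or s = 4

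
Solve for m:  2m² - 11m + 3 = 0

m = 0.2878 or m = 5.2122

Discriminant: (-11)² − 4·2·3 = 97.
Quadratic formula: m = (11 ± √97) / 4.
So m = √(97)/4 + 11/4 ≈ 5.2122 or m = 11/4 - √(97)/4 ≈ 0.2878.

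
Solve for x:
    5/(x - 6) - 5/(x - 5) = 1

Multiply both sides by (x - 6)(x - 5):
5(x - 5) - 5(x - 6) = (x - 6)(x - 5).
Expand and collect terms: x^2 - 11x + 25 = 0.
By the quadratic formula, x = (11 +/- sqrt(21)) / 2, so x ~= 7.7913 or x ~= 3.2087.
Neither value makes a denominator zero (x != 6, x != 5), so both are valid.

x = 3.2087 or x = 7.7913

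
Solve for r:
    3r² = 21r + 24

Bring every term to one side: 3r² - 21r - 24 = 0.
Factor: 3(r + 1)(r - 8) = 0.
So r = -1 or r = 8.

r = -1 or r = 8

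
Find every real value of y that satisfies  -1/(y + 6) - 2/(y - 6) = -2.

Multiply both sides by (y + 6)(y - 6):
-(y - 6) - 2(y + 6) = -2(y + 6)(y - 6).
Expand and collect terms: -2y² + 3y + 78 = 0.
By the quadratic formula, y = (-3 ± √633) / -4, so y ≈ -5.5399 or y ≈ 7.0399.
Neither value makes a denominator zero (y ≠ -6, y ≠ 6), so both are valid.

y = -5.5399 or y = 7.0399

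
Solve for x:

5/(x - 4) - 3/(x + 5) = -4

Multiply both sides by (x - 4)(x + 5):
5(x + 5) - 3(x - 4) = -4(x - 4)(x + 5).
Expand and collect terms: -4x^2 - 6x + 43 = 0.
By the quadratic formula, x = (6 +/- sqrt(724)) / -8, so x ~= -4.1134 or x ~= 2.6134.
Neither value makes a denominator zero (x != 4, x != -5), so both are valid.

x = -4.1134 or x = 2.6134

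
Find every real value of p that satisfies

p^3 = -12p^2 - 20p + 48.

p = -9.2915 or p = -4 or p = 1.2915

Rearrange: p^3 + 12p^2 + 20p - 48 = 0.
Possible rational roots are divisors of -48. Testing p = -4 gives 0, so (p + 4) is a factor.
Divide: p^3 + 12p^2 + 20p - 48 = (p + 4)(p^2 + 8p - 12).
Apply the quadratic formula to p^2 + 8p - 12 = 0: p = (-8 +/- sqrt(112))/2, i.e. p ~= 1.2915 or p ~= -9.2915.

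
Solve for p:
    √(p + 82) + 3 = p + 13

Isolate the radical: √(p + 82) = p + 10.
Square both sides: p + 82 = (p + 10)².
Expand and rearrange: p² + 19p + 18 = 0.
Solving gives p = -1 or p = -18.
Check each candidate in the original equation:
  p = -1: √(81) = 9, while p + 10 = 9 — valid.
  p = -18: √(64) = 8, while p + 10 = -8 — extraneous.

p = -1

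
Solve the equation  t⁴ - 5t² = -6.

t = -1.7321 or t = -1.4142 or t = 1.4142 or t = 1.7321

Let u = t². The equation becomes u² - 5u + 6 = 0.
Factor: (u - 2)(u - 3) = 0, so u = 2 or u = 3.
t² = 2 gives t = ±√(2) ≈ ±1.4142.
t² = 3 gives t = ±√(3) ≈ ±1.7321.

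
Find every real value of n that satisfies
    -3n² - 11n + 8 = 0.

n = -4.2885 or n = 0.6218

Discriminant: (-11)² − 4·(-3)·8 = 217.
Quadratic formula: n = (11 ± √217) / (-6).
So n = -√(217)/6 - 11/6 ≈ -4.2885 or n = -11/6 + √(217)/6 ≈ 0.6218.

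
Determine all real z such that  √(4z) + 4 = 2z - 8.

z = 9

Isolate the radical: √(4z) = 2z - 12.
Square both sides: 4z = (2z - 12)².
Expand and rearrange: 4z² - 52z + 144 = 0.
Solving gives z = 9 or z = 4.
Check each candidate in the original equation:
  z = 9: √(36) = 6, while 2z - 12 = 6 — valid.
  z = 4: √(16) = 4, while 2z - 12 = -4 — extraneous.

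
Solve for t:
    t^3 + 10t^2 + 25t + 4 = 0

t = -5.8284 or t = -4 or t = -0.1716

Possible rational roots are divisors of 4. Testing t = -4 gives 0, so (t + 4) is a factor.
Divide: t^3 + 10t^2 + 25t + 4 = (t + 4)(t^2 + 6t + 1).
Apply the quadratic formula to t^2 + 6t + 1 = 0: t = (-6 +/- sqrt(32))/2, i.e. t ~= -0.1716 or t ~= -5.8284.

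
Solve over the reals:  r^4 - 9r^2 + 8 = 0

Let u = r^2. The equation becomes u^2 - 9u + 8 = 0.
Factor: (u - 1)(u - 8) = 0, so u = 1 or u = 8.
r^2 = 1 gives r = +/-1.
r^2 = 8 gives r = +/-2*sqrt(2) ~= +/-2.8284.

r = -2.8284 or r = -1 or r = 1 or r = 2.8284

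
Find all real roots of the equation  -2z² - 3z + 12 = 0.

z = -3.3117 or z = 1.8117

Discriminant: (-3)² − 4·(-2)·12 = 105.
Quadratic formula: z = (3 ± √105) / (-4).
So z = -√(105)/4 - 3/4 ≈ -3.3117 or z = -3/4 + √(105)/4 ≈ 1.8117.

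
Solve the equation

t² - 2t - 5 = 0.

Discriminant: (-2)² − 4·1·(-5) = 24.
Quadratic formula: t = (2 ± √24) / 2.
So t = 1 + √(6) ≈ 3.4495 or t = 1 - √(6) ≈ -1.4495.

t = -1.4495 or t = 3.4495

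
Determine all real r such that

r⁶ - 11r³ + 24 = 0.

r = 1.4422 or r = 2

Let u = r³. The equation becomes u² - 11u + 24 = 0.
Factor: (u - 8)(u - 3) = 0, so u = 8 or u = 3.
r³ = 8 gives r = 2.
r³ = 3 gives r = ∛(3) ≈ 1.4422.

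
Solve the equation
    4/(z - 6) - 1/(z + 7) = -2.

Multiply both sides by (z - 6)(z + 7):
4(z + 7) - (z - 6) = -2(z - 6)(z + 7).
Expand and collect terms: -2z^2 - 5z + 50 = 0.
By the quadratic formula, z = (5 +/- sqrt(425)) / -4, so z ~= -6.4039 or z ~= 3.9039.
Neither value makes a denominator zero (z != 6, z != -7), so both are valid.

z = -6.4039 or z = 3.9039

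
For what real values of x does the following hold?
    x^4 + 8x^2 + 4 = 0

Let u = x^2. The equation becomes u^2 + 8u + 4 = 0.
By the quadratic formula, u = -4 + 2*sqrt(3) or u = -4 - 2*sqrt(3).
x^2 = -4 + 2*sqrt(3) < 0 has no real solution.
x^2 = -4 - 2*sqrt(3) < 0 has no real solution.

No real solutions.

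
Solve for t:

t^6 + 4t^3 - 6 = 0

Let u = t^3. The equation becomes u^2 + 4u - 6 = 0.
By the quadratic formula, u = -2 + sqrt(10) or u = -sqrt(10) - 2.
t^3 = -2 + sqrt(10) gives t = (-2 + sqrt(10))^(1/3) ~= 1.0514.
t^3 = -sqrt(10) - 2 gives t = -(2 + sqrt(10))^(1/3) ~= -1.7283.

t = -1.7283 or t = 1.0514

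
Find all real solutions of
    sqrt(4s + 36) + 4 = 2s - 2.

s = 7

Isolate the radical: sqrt(4s + 36) = 2s - 6.
Square both sides: 4s + 36 = (2s - 6)^2.
Expand and rearrange: 4s^2 - 28s = 0.
Solving gives s = 7 or s = 0.
Check each candidate in the original equation:
  s = 7: sqrt(64) = 8, while 2s - 6 = 8 — valid.
  s = 0: sqrt(36) = 6, while 2s - 6 = -6 — extraneous.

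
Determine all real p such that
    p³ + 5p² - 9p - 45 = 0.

p = -5 or p = -3 or p = 3

Possible rational roots are divisors of -45. Testing p = -5 gives 0, so (p + 5) is a factor.
Divide: p³ + 5p² - 9p - 45 = (p + 5)(p² - 9).
Factor the quadratic: p = 3 or p = -3.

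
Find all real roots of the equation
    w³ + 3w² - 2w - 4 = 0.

Possible rational roots are divisors of -4. Testing w = -1 gives 0, so (w + 1) is a factor.
Divide: w³ + 3w² - 2w - 4 = (w + 1)(w² + 2w - 4).
Apply the quadratic formula to w² + 2w - 4 = 0: w = (-2 ± √20)/2, i.e. w ≈ 1.2361 or w ≈ -3.2361.

w = -3.2361 or w = -1 or w = 1.2361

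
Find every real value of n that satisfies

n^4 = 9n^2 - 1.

Let u = n^2. The equation becomes u^2 - 9u + 1 = 0.
By the quadratic formula, u = sqrt(77)/2 + 9/2 or u = 9/2 - sqrt(77)/2.
n^2 = sqrt(77)/2 + 9/2 gives n = +/-sqrt(sqrt(77)/2 + 9/2) ~= +/-2.9812.
n^2 = 9/2 - sqrt(77)/2 gives n = +/-sqrt(9/2 - sqrt(77)/2) ~= +/-0.3354.

n = -2.9812 or n = -0.3354 or n = 0.3354 or n = 2.9812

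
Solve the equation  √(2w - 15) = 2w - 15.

Square both sides: 2w - 15 = (2w - 15)².
Expand and rearrange: 4w² - 62w + 240 = 0.
Solving gives w = 8 or w = 7.5.
Check each candidate in the original equation:
  w = 8: √(1) = 1, while 2w - 15 = 1 — valid.
  w = 7.5: √(0) = 0, while 2w - 15 = 0 — valid.

w = 7.5 or w = 8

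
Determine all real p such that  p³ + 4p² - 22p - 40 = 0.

Possible rational roots are divisors of -40. Testing p = 4 gives 0, so (p - 4) is a factor.
Divide: p³ + 4p² - 22p - 40 = (p - 4)(p² + 8p + 10).
Apply the quadratic formula to p² + 8p + 10 = 0: p = (-8 ± √24)/2, i.e. p ≈ -1.5505 or p ≈ -6.4495.

p = -6.4495 or p = -1.5505 or p = 4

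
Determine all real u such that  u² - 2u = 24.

Bring every term to one side: u² - 2u - 24 = 0.
Factor: (u - 6)(u + 4) = 0.
So u = 6 or u = -4.

u = -4 or u = 6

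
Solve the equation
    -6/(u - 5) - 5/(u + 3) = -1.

Multiply both sides by (u - 5)(u + 3):
-6(u + 3) - 5(u - 5) = -(u - 5)(u + 3).
Expand and collect terms: -u² + 13u + 8 = 0.
By the quadratic formula, u = (-13 ± √201) / -2, so u ≈ -0.5887 or u ≈ 13.5887.
Neither value makes a denominator zero (u ≠ 5, u ≠ -3), so both are valid.

u = -0.5887 or u = 13.5887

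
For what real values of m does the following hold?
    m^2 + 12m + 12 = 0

Discriminant: (12)^2 - 4*1*12 = 96.
Quadratic formula: m = (-12 +/- sqrt(96)) / 2.
So m = -6 + 2*sqrt(6) ~= -1.101 or m = -6 - 2*sqrt(6) ~= -10.899.

m = -10.899 or m = -1.101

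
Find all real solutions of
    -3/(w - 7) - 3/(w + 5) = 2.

w = -6.6847 or w = 5.6847

Multiply both sides by (w - 7)(w + 5):
-3(w + 5) - 3(w - 7) = 2(w - 7)(w + 5).
Expand and collect terms: 2w² + 2w - 76 = 0.
By the quadratic formula, w = (-2 ± √612) / 4, so w ≈ 5.6847 or w ≈ -6.6847.
Neither value makes a denominator zero (w ≠ 7, w ≠ -5), so both are valid.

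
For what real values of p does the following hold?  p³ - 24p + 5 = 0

p = -5 or p = 0.2087 or p = 4.7913

Possible rational roots are divisors of 5. Testing p = -5 gives 0, so (p + 5) is a factor.
Divide: p³ - 24p + 5 = (p + 5)(p² - 5p + 1).
Apply the quadratic formula to p² - 5p + 1 = 0: p = (5 ± √21)/2, i.e. p ≈ 4.7913 or p ≈ 0.2087.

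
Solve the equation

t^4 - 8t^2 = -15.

t = -2.2361 or t = -1.7321 or t = 1.7321 or t = 2.2361

Let u = t^2. The equation becomes u^2 - 8u + 15 = 0.
Factor: (u - 5)(u - 3) = 0, so u = 5 or u = 3.
t^2 = 5 gives t = +/-sqrt(5) ~= +/-2.2361.
t^2 = 3 gives t = +/-sqrt(3) ~= +/-1.7321.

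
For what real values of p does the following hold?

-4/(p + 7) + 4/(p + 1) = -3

p = -5 or p = -3

Multiply both sides by (p + 7)(p + 1):
-4(p + 1) + 4(p + 7) = -3(p + 7)(p + 1).
Expand and collect terms: -3p^2 - 24p - 45 = 0.
Factor or apply the quadratic formula: p = -5 or p = -3.
Neither value makes a denominator zero (p != -7, p != -1), so both are valid.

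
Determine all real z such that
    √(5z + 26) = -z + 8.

z = 2

Square both sides: 5z + 26 = (-z + 8)².
Expand and rearrange: z² - 21z + 38 = 0.
Solving gives z = 19 or z = 2.
Check each candidate in the original equation:
  z = 19: √(121) = 11, while -z + 8 = -11 — extraneous.
  z = 2: √(36) = 6, while -z + 8 = 6 — valid.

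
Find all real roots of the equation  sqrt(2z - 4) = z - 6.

Square both sides: 2z - 4 = (z - 6)^2.
Expand and rearrange: z^2 - 14z + 40 = 0.
Solving gives z = 10 or z = 4.
Check each candidate in the original equation:
  z = 10: sqrt(16) = 4, while z - 6 = 4 — valid.
  z = 4: sqrt(4) = 2, while z - 6 = -2 — extraneous.

z = 10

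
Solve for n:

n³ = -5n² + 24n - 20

Rearrange: n³ + 5n² - 24n + 20 = 0.
Possible rational roots are divisors of 20. Testing n = 2 gives 0, so (n - 2) is a factor.
Divide: n³ + 5n² - 24n + 20 = (n - 2)(n² + 7n - 10).
Apply the quadratic formula to n² + 7n - 10 = 0: n = (-7 ± √89)/2, i.e. n ≈ 1.217 or n ≈ -8.217.

n = -8.217 or n = 1.217 or n = 2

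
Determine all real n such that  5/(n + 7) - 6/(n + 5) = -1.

n = -9 or n = -2

Multiply both sides by (n + 7)(n + 5):
5(n + 5) - 6(n + 7) = -(n + 7)(n + 5).
Expand and collect terms: -n² - 11n - 18 = 0.
Factor or apply the quadratic formula: n = -9 or n = -2.
Neither value makes a denominator zero (n ≠ -7, n ≠ -5), so both are valid.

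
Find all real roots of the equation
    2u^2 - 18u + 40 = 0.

u = 4 or u = 5

Factor: 2(u - 5)(u - 4) = 0.
So u = 5 or u = 4.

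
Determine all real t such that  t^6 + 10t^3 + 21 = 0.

t = -1.9129 or t = -1.4422

Let u = t^3. The equation becomes u^2 + 10u + 21 = 0.
Factor: (u + 3)(u + 7) = 0, so u = -3 or u = -7.
t^3 = -3 gives t = -(3)^(1/3) ~= -1.4422.
t^3 = -7 gives t = -(7)^(1/3) ~= -1.9129.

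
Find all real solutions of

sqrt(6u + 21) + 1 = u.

Isolate the radical: sqrt(6u + 21) = u - 1.
Square both sides: 6u + 21 = (u - 1)^2.
Expand and rearrange: u^2 - 8u - 20 = 0.
Solving gives u = 10 or u = -2.
Check each candidate in the original equation:
  u = 10: sqrt(81) = 9, while u - 1 = 9 — valid.
  u = -2: sqrt(9) = 3, while u - 1 = -3 — extraneous.

u = 10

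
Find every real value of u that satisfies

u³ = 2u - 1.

u = -1.618 or u = 0.618 or u = 1

Rearrange: u³ - 2u + 1 = 0.
Possible rational roots are divisors of 1. Testing u = 1 gives 0, so (u - 1) is a factor.
Divide: u³ - 2u + 1 = (u - 1)(u² + u - 1).
Apply the quadratic formula to u² + u - 1 = 0: u = (-1 ± √5)/2, i.e. u ≈ 0.618 or u ≈ -1.618.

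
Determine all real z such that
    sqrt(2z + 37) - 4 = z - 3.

z = 6

Isolate the radical: sqrt(2z + 37) = z + 1.
Square both sides: 2z + 37 = (z + 1)^2.
Expand and rearrange: z^2 - 36 = 0.
Solving gives z = 6 or z = -6.
Check each candidate in the original equation:
  z = 6: sqrt(49) = 7, while z + 1 = 7 — valid.
  z = -6: sqrt(25) = 5, while z + 1 = -5 — extraneous.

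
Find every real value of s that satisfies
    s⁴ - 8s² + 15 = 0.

s = -2.2361 or s = -1.7321 or s = 1.7321 or s = 2.2361

Let u = s². The equation becomes u² - 8u + 15 = 0.
Factor: (u - 3)(u - 5) = 0, so u = 3 or u = 5.
s² = 3 gives s = ±√(3) ≈ ±1.7321.
s² = 5 gives s = ±√(5) ≈ ±2.2361.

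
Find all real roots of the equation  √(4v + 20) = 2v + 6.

Square both sides: 4v + 20 = (2v + 6)².
Expand and rearrange: 4v² + 20v + 16 = 0.
Solving gives v = -1 or v = -4.
Check each candidate in the original equation:
  v = -1: √(16) = 4, while 2v + 6 = 4 — valid.
  v = -4: √(4) = 2, while 2v + 6 = -2 — extraneous.

v = -1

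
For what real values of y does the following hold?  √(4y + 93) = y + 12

y = -3

Square both sides: 4y + 93 = (y + 12)².
Expand and rearrange: y² + 20y + 51 = 0.
Solving gives y = -3 or y = -17.
Check each candidate in the original equation:
  y = -3: √(81) = 9, while y + 12 = 9 — valid.
  y = -17: √(25) = 5, while y + 12 = -5 — extraneous.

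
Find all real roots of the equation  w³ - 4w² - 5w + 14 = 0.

w = -2 or w = 1.5858 or w = 4.4142

Possible rational roots are divisors of 14. Testing w = -2 gives 0, so (w + 2) is a factor.
Divide: w³ - 4w² - 5w + 14 = (w + 2)(w² - 6w + 7).
Apply the quadratic formula to w² - 6w + 7 = 0: w = (6 ± √8)/2, i.e. w ≈ 4.4142 or w ≈ 1.5858.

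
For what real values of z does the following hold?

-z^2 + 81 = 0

Factor: -1(z + 9)(z - 9) = 0.
So z = -9 or z = 9.

z = -9 or z = 9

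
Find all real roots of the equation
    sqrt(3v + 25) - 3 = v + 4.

v = -3

Isolate the radical: sqrt(3v + 25) = v + 7.
Square both sides: 3v + 25 = (v + 7)^2.
Expand and rearrange: v^2 + 11v + 24 = 0.
Solving gives v = -3 or v = -8.
Check each candidate in the original equation:
  v = -3: sqrt(16) = 4, while v + 7 = 4 — valid.
  v = -8: sqrt(1) = 1, while v + 7 = -1 — extraneous.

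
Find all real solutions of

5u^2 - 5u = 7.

u = -0.7845 or u = 1.7845

Rearrange to standard form: 5u^2 - 5u - 7 = 0.
Discriminant: (-5)^2 - 4*5*(-7) = 165.
Quadratic formula: u = (5 +/- sqrt(165)) / 10.
So u = 1/2 + sqrt(165)/10 ~= 1.7845 or u = 1/2 - sqrt(165)/10 ~= -0.7845.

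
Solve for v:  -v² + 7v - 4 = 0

Discriminant: (7)² − 4·(-1)·(-4) = 33.
Quadratic formula: v = (-7 ± √33) / (-2).
So v = 7/2 - √(33)/2 ≈ 0.6277 or v = √(33)/2 + 7/2 ≈ 6.3723.

v = 0.6277 or v = 6.3723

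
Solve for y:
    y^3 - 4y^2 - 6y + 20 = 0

y = -2.3166 or y = 2 or y = 4.3166

Possible rational roots are divisors of 20. Testing y = 2 gives 0, so (y - 2) is a factor.
Divide: y^3 - 4y^2 - 6y + 20 = (y - 2)(y^2 - 2y - 10).
Apply the quadratic formula to y^2 - 2y - 10 = 0: y = (2 +/- sqrt(44))/2, i.e. y ~= 4.3166 or y ~= -2.3166.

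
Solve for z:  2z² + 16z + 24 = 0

Factor: 2(z + 2)(z + 6) = 0.
So z = -2 or z = -6.

z = -6 or z = -2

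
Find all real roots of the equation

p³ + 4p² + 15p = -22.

p = -2

Rearrange: p³ + 4p² + 15p + 22 = 0.
Possible rational roots are divisors of 22. Testing p = -2 gives 0, so (p + 2) is a factor.
Divide: p³ + 4p² + 15p + 22 = (p + 2)(p² + 2p + 11).
The quadratic p² + 2p + 11 has discriminant -40 < 0, so no further real roots.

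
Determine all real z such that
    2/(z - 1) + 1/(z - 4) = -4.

Multiply both sides by (z - 1)(z - 4):
2(z - 4) + (z - 1) = -4(z - 1)(z - 4).
Expand and collect terms: -4z² + 17z - 7 = 0.
By the quadratic formula, z = (-17 ± √177) / -8, so z ≈ 0.462 or z ≈ 3.788.
Neither value makes a denominator zero (z ≠ 1, z ≠ 4), so both are valid.

z = 0.462 or z = 3.788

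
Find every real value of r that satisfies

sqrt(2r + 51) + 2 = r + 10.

Isolate the radical: sqrt(2r + 51) = r + 8.
Square both sides: 2r + 51 = (r + 8)^2.
Expand and rearrange: r^2 + 14r + 13 = 0.
Solving gives r = -1 or r = -13.
Check each candidate in the original equation:
  r = -1: sqrt(49) = 7, while r + 8 = 7 — valid.
  r = -13: sqrt(25) = 5, while r + 8 = -5 — extraneous.

r = -1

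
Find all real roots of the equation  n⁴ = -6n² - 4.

No real solutions.

Let u = n². The equation becomes u² + 6u + 4 = 0.
By the quadratic formula, u = -3 + √(5) or u = -3 - √(5).
n² = -3 + √(5) < 0 has no real solution.
n² = -3 - √(5) < 0 has no real solution.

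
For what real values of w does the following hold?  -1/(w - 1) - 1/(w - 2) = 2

Multiply both sides by (w - 1)(w - 2):
-(w - 2) - (w - 1) = 2(w - 1)(w - 2).
Expand and collect terms: 2w² - 4w + 1 = 0.
By the quadratic formula, w = (4 ± √8) / 4, so w ≈ 1.7071 or w ≈ 0.2929.
Neither value makes a denominator zero (w ≠ 1, w ≠ 2), so both are valid.

w = 0.2929 or w = 1.7071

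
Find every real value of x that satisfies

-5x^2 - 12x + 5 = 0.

x = -2.762 or x = 0.362

Discriminant: (-12)^2 - 4*(-5)*5 = 244.
Quadratic formula: x = (12 +/- sqrt(244)) / (-10).
So x = -sqrt(61)/5 - 6/5 ~= -2.762 or x = -6/5 + sqrt(61)/5 ~= 0.362.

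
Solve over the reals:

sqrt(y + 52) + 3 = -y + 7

y = -3

Isolate the radical: sqrt(y + 52) = -y + 4.
Square both sides: y + 52 = (-y + 4)^2.
Expand and rearrange: y^2 - 9y - 36 = 0.
Solving gives y = 12 or y = -3.
Check each candidate in the original equation:
  y = 12: sqrt(64) = 8, while -y + 4 = -8 — extraneous.
  y = -3: sqrt(49) = 7, while -y + 4 = 7 — valid.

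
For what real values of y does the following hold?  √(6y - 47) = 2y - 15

Square both sides: 6y - 47 = (2y - 15)².
Expand and rearrange: 4y² - 66y + 272 = 0.
Solving gives y = 8.5 or y = 8.
Check each candidate in the original equation:
  y = 8.5: √(4) = 2, while 2y - 15 = 2 — valid.
  y = 8: √(1) = 1, while 2y - 15 = 1 — valid.

y = 8 or y = 8.5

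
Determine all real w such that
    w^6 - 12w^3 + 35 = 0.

w = 1.71 or w = 1.9129

Let u = w^3. The equation becomes u^2 - 12u + 35 = 0.
Factor: (u - 5)(u - 7) = 0, so u = 5 or u = 7.
w^3 = 5 gives w = (5)^(1/3) ~= 1.71.
w^3 = 7 gives w = (7)^(1/3) ~= 1.9129.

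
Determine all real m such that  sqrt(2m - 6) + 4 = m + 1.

m = 3 or m = 5

Isolate the radical: sqrt(2m - 6) = m - 3.
Square both sides: 2m - 6 = (m - 3)^2.
Expand and rearrange: m^2 - 8m + 15 = 0.
Solving gives m = 5 or m = 3.
Check each candidate in the original equation:
  m = 5: sqrt(4) = 2, while m - 3 = 2 — valid.
  m = 3: sqrt(0) = 0, while m - 3 = 0 — valid.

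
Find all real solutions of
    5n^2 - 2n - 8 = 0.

n = -1.0806 or n = 1.4806

Discriminant: (-2)^2 - 4*5*(-8) = 164.
Quadratic formula: n = (2 +/- sqrt(164)) / 10.
So n = 1/5 + sqrt(41)/5 ~= 1.4806 or n = 1/5 - sqrt(41)/5 ~= -1.0806.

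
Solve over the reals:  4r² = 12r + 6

Rearrange to standard form: 4r² - 12r - 6 = 0.
Discriminant: (-12)² − 4·4·(-6) = 240.
Quadratic formula: r = (12 ± √240) / 8.
So r = 3/2 + √(15)/2 ≈ 3.4365 or r = 3/2 - √(15)/2 ≈ -0.4365.

r = -0.4365 or r = 3.4365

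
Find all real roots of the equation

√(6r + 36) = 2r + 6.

Square both sides: 6r + 36 = (2r + 6)².
Expand and rearrange: 4r² + 18r = 0.
Solving gives r = 0 or r = -4.5.
Check each candidate in the original equation:
  r = 0: √(36) = 6, while 2r + 6 = 6 — valid.
  r = -4.5: √(9) = 3, while 2r + 6 = -3 — extraneous.

r = 0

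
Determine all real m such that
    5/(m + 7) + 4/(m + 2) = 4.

m = -6 or m = -0.75

Multiply both sides by (m + 7)(m + 2):
5(m + 2) + 4(m + 7) = 4(m + 7)(m + 2).
Expand and collect terms: 4m^2 + 27m + 18 = 0.
Factor or apply the quadratic formula: m = -0.75 or m = -6.
Neither value makes a denominator zero (m != -7, m != -2), so both are valid.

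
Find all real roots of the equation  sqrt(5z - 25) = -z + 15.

z = 10

Square both sides: 5z - 25 = (-z + 15)^2.
Expand and rearrange: z^2 - 35z + 250 = 0.
Solving gives z = 25 or z = 10.
Check each candidate in the original equation:
  z = 25: sqrt(100) = 10, while -z + 15 = -10 — extraneous.
  z = 10: sqrt(25) = 5, while -z + 15 = 5 — valid.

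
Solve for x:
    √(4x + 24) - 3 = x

Isolate the radical: √(4x + 24) = x + 3.
Square both sides: 4x + 24 = (x + 3)².
Expand and rearrange: x² + 2x - 15 = 0.
Solving gives x = 3 or x = -5.
Check each candidate in the original equation:
  x = 3: √(36) = 6, while x + 3 = 6 — valid.
  x = -5: √(4) = 2, while x + 3 = -2 — extraneous.

x = 3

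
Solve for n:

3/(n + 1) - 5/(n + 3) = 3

n = -4.277 or n = -0.3897

Multiply both sides by (n + 1)(n + 3):
3(n + 3) - 5(n + 1) = 3(n + 1)(n + 3).
Expand and collect terms: 3n^2 + 14n + 5 = 0.
By the quadratic formula, n = (-14 +/- sqrt(136)) / 6, so n ~= -0.3897 or n ~= -4.277.
Neither value makes a denominator zero (n != -1, n != -3), so both are valid.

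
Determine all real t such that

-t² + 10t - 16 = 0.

t = 2 or t = 8

Factor: -1(t - 2)(t - 8) = 0.
So t = 2 or t = 8.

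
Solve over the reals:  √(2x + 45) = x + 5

Square both sides: 2x + 45 = (x + 5)².
Expand and rearrange: x² + 8x - 20 = 0.
Solving gives x = 2 or x = -10.
Check each candidate in the original equation:
  x = 2: √(49) = 7, while x + 5 = 7 — valid.
  x = -10: √(25) = 5, while x + 5 = -5 — extraneous.

x = 2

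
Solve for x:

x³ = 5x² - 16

x = -1.5616 or x = 2.5616 or x = 4

Rearrange: x³ - 5x² + 16 = 0.
Possible rational roots are divisors of 16. Testing x = 4 gives 0, so (x - 4) is a factor.
Divide: x³ - 5x² + 16 = (x - 4)(x² - x - 4).
Apply the quadratic formula to x² - x - 4 = 0: x = (1 ± √17)/2, i.e. x ≈ 2.5616 or x ≈ -1.5616.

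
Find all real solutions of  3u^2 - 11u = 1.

u = -0.0888 or u = 3.7554

Rearrange to standard form: 3u^2 - 11u - 1 = 0.
Discriminant: (-11)^2 - 4*3*(-1) = 133.
Quadratic formula: u = (11 +/- sqrt(133)) / 6.
So u = 11/6 + sqrt(133)/6 ~= 3.7554 or u = 11/6 - sqrt(133)/6 ~= -0.0888.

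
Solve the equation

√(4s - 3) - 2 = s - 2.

Isolate the radical: √(4s - 3) = s.
Square both sides: 4s - 3 = (s)².
Expand and rearrange: s² - 4s + 3 = 0.
Solving gives s = 3 or s = 1.
Check each candidate in the original equation:
  s = 3: √(9) = 3, while s = 3 — valid.
  s = 1: √(1) = 1, while s = 1 — valid.

s = 1 or s = 3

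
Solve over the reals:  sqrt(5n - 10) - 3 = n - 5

n = 2 or n = 7

Isolate the radical: sqrt(5n - 10) = n - 2.
Square both sides: 5n - 10 = (n - 2)^2.
Expand and rearrange: n^2 - 9n + 14 = 0.
Solving gives n = 7 or n = 2.
Check each candidate in the original equation:
  n = 7: sqrt(25) = 5, while n - 2 = 5 — valid.
  n = 2: sqrt(0) = 0, while n - 2 = 0 — valid.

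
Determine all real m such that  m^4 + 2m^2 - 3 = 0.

m = -1 or m = 1

Let u = m^2. The equation becomes u^2 + 2u - 3 = 0.
Factor: (u + 3)(u - 1) = 0, so u = -3 or u = 1.
m^2 = -3 < 0 has no real solution.
m^2 = 1 gives m = +/-1.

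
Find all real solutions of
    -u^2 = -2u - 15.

u = -3 or u = 5

Bring every term to one side: -u^2 + 2u + 15 = 0.
Factor: -1(u + 3)(u - 5) = 0.
So u = -3 or u = 5.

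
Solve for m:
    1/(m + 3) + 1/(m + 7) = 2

Multiply both sides by (m + 3)(m + 7):
(m + 7) + (m + 3) = 2(m + 3)(m + 7).
Expand and collect terms: 2m² + 18m + 32 = 0.
By the quadratic formula, m = (-18 ± √68) / 4, so m ≈ -2.4384 or m ≈ -6.5616.
Neither value makes a denominator zero (m ≠ -3, m ≠ -7), so both are valid.

m = -6.5616 or m = -2.4384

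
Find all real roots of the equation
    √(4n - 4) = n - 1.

n = 1 or n = 5

Square both sides: 4n - 4 = (n - 1)².
Expand and rearrange: n² - 6n + 5 = 0.
Solving gives n = 5 or n = 1.
Check each candidate in the original equation:
  n = 5: √(16) = 4, while n - 1 = 4 — valid.
  n = 1: √(0) = 0, while n - 1 = 0 — valid.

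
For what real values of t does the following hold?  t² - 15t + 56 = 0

t = 7 or t = 8

Factor: (t - 7)(t - 8) = 0.
So t = 7 or t = 8.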